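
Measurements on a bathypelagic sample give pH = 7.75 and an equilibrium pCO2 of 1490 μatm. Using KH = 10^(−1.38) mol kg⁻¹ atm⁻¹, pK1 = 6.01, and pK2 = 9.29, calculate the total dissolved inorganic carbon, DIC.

DIC = 3.57 mmol/kg

[CO2*] = KH · pCO2 = 10^(−1.38) × 1490×10^-6 = 6.211×10^-5 mol/kg
α₀ = 1/(1 + K1/[H⁺] + K1K2/[H⁺]²) = 1/(1 + 10^+1.74 + 10^+0.20) = 0.01738
DIC = [CO2*]/α₀ = 6.211×10^-5 / 0.01738 = 3.57 mmol/kg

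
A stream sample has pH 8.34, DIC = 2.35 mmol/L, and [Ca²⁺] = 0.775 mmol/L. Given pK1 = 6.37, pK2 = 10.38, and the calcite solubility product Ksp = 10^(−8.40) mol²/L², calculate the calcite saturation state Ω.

Ω = 4.09

α₂ = 1 / (1 + [H⁺]/K2 + [H⁺]²/(K1K2)) = 1 / (1 + 10^+2.04 + 10^+0.07)
   = 1 / (1 + 109.65 + 1.1749) = 1/111.82 = 0.008943
[CO3²⁻] = α₂ × DIC = 0.008943 × 2.35 = 0.02102 mmol/L
Ksp = 10^(−8.40) = 3.981×10^-9
Ω = [Ca²⁺][CO3²⁻]/Ksp = (0.775×10^-3)(2.102×10^-5) / 3.981×10^-9 = 4.09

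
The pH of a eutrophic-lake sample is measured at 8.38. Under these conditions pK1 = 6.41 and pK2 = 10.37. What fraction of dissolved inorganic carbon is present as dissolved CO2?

α₀ = 1 / (1 + K1/[H⁺] + K1K2/[H⁺]²) = 1 / (1 + 10^+1.97 + 10^-0.02)
   = 1 / (1 + 93.325 + 0.95499) = 1/95.280 = 0.01050

α₀ = 0.0105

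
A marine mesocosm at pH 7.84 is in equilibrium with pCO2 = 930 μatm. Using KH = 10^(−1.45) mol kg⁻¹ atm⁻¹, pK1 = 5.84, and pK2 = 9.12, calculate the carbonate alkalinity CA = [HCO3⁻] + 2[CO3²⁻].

CA = 3.65 mmol/kg

[CO2*] = KH · pCO2 = 10^(−1.45) × 930×10^-6 = 3.300×10^-5 mol/kg
α₀ = 1/(1 + K1/[H⁺] + K1K2/[H⁺]²) = 1/(1 + 10^+2.00 + 10^+0.72) = 0.009412
DIC = [CO2*]/α₀ = 3.300×10^-5 / 0.009412 = 3.506 mmol/kg
CA = (α₁ + 2α₂)·DIC = (0.9412 + 2×0.04939) × 3.506 = 3.65 mmol/kg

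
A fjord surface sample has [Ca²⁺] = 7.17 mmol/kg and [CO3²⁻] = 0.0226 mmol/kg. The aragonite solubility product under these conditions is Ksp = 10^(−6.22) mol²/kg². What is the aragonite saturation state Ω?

Ω = 0.269

Ksp = 10^(−6.22) = 6.026×10^-7
Ω = [Ca²⁺][CO3²⁻]/Ksp = (7.17×10^-3)(0.0226×10^-3) / 6.026×10^-7 = 0.269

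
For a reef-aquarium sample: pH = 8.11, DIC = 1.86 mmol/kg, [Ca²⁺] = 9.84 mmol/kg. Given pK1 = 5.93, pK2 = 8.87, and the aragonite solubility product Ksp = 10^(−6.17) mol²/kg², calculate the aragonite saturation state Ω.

Ω = 3.99

α₂ = 1 / (1 + [H⁺]/K2 + [H⁺]²/(K1K2)) = 1 / (1 + 10^+0.76 + 10^-1.42)
   = 1 / (1 + 5.7544 + 0.038019) = 1/6.7924 = 0.1472
[CO3²⁻] = α₂ × DIC = 0.1472 × 1.86 = 0.2738 mmol/kg
Ksp = 10^(−6.17) = 6.761×10^-7
Ω = [Ca²⁺][CO3²⁻]/Ksp = (9.84×10^-3)(2.738×10^-4) / 6.761×10^-7 = 3.99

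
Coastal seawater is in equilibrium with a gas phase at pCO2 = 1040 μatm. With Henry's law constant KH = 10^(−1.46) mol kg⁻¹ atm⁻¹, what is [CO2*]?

KH = 10^(−1.46) = 3.467×10^-2 mol kg⁻¹ atm⁻¹
[CO2*] = KH · pCO2 = 3.467×10^-2 × 1040×10^-6 atm = 3.61×10^-5 mol/kg

[CO2*] = 36.1 μmol/kg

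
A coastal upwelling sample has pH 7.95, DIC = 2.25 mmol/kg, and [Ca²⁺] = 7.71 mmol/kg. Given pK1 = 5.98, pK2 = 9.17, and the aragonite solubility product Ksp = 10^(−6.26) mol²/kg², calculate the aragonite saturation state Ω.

Ω = 1.78

α₂ = 1 / (1 + [H⁺]/K2 + [H⁺]²/(K1K2)) = 1 / (1 + 10^+1.22 + 10^-0.75)
   = 1 / (1 + 16.596 + 0.17783) = 1/17.774 = 0.05626
[CO3²⁻] = α₂ × DIC = 0.05626 × 2.25 = 0.1266 mmol/kg
Ksp = 10^(−6.26) = 5.495×10^-7
Ω = [Ca²⁺][CO3²⁻]/Ksp = (7.71×10^-3)(1.266×10^-4) / 5.495×10^-7 = 1.78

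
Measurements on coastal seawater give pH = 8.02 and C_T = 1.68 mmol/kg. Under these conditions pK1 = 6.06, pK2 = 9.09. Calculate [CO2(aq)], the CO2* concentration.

[CO2*] = 16.8 μmol/kg

α₀ = 1 / (1 + K1/[H⁺] + K1K2/[H⁺]²) = 1 / (1 + 10^+1.96 + 10^+0.89)
   = 1 / (1 + 91.201 + 7.7625) = 1/99.964 = 0.01000
[CO2*] = α₀ × DIC = 0.01000 × 1.68 = 0.0168 mmol/kg = 16.8 μmol/kg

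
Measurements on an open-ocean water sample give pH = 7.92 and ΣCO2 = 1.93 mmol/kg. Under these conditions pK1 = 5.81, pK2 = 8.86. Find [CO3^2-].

α₂ = 1 / (1 + [H⁺]/K2 + [H⁺]²/(K1K2)) = 1 / (1 + 10^+0.94 + 10^-1.17)
   = 1 / (1 + 8.7096 + 0.067608) = 1/9.7772 = 0.1023
[CO3²⁻] = α₂ × DIC = 0.1023 × 1.93 = 0.197 mmol/kg

[CO3²⁻] = 0.197 mmol/kg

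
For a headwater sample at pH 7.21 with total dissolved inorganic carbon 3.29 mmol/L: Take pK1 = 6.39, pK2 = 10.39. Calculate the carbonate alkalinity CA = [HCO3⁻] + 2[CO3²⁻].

CA = [HCO3⁻] + 2[CO3²⁻] = (α₁ + 2α₂)·DIC
At pH 7.21: [H⁺]/K1 = 10^-0.82 = 0.15136, K2/[H⁺] = 10^-3.18 = 0.00066069
α₁ = 1/(1 + 0.15136 + 0.00066069) = 1/1.1520 = 0.8680; α₂ = α₁·K2/[H⁺] = 0.0005735
α₁ + 2α₂ = 0.8692
CA = 0.8692 × 3.29 = 2.86 mmol/L

CA = 2.86 mmol/L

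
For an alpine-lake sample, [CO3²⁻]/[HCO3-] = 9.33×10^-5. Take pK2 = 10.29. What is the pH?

pH = 6.26

From K2 = [H⁺][CO3²⁻]/[HCO3-]:  pH = pK2 + log₁₀([CO3²⁻]/[HCO3-])
log₁₀(9.33×10^-5) = -4.030
pH = 10.29 + (-4.030) = 6.26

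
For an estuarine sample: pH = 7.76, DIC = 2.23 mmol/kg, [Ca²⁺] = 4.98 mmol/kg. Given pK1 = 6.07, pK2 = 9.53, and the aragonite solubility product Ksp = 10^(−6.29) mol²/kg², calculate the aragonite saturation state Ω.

Ω = 0.354

α₂ = 1 / (1 + [H⁺]/K2 + [H⁺]²/(K1K2)) = 1 / (1 + 10^+1.77 + 10^+0.08)
   = 1 / (1 + 58.884 + 1.2023) = 1/61.087 = 0.01637
[CO3²⁻] = α₂ × DIC = 0.01637 × 2.23 = 0.03651 mmol/kg
Ksp = 10^(−6.29) = 5.129×10^-7
Ω = [Ca²⁺][CO3²⁻]/Ksp = (4.98×10^-3)(3.651×10^-5) / 5.129×10^-7 = 0.354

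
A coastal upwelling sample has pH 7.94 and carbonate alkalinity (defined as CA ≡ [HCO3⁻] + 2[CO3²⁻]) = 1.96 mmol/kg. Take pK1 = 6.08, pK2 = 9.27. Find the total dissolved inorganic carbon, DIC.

DIC = 1.90 mmol/kg

CA = [HCO3⁻] + 2[CO3²⁻] = (α₁ + 2α₂)·DIC
At pH 7.94: [H⁺]/K1 = 10^-1.86 = 0.013804, K2/[H⁺] = 10^-1.33 = 0.046774
α₁ = 1/(1 + 0.013804 + 0.046774) = 1/1.0606 = 0.9429; α₂ = α₁·K2/[H⁺] = 0.04410
α₁ + 2α₂ = 1.0311
DIC = CA / (α₁ + 2α₂) = 1.96 / 1.0311 = 1.90 mmol/kg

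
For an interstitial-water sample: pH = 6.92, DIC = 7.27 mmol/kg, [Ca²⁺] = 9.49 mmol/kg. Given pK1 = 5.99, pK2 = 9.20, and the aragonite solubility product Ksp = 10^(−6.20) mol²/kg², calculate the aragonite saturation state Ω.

Ω = 0.511

α₂ = 1 / (1 + [H⁺]/K2 + [H⁺]²/(K1K2)) = 1 / (1 + 10^+2.28 + 10^+1.35)
   = 1 / (1 + 190.55 + 22.387) = 1/213.93 = 0.004674
[CO3²⁻] = α₂ × DIC = 0.004674 × 7.27 = 0.03398 mmol/kg
Ksp = 10^(−6.20) = 6.310×10^-7
Ω = [Ca²⁺][CO3²⁻]/Ksp = (9.49×10^-3)(3.398×10^-5) / 6.310×10^-7 = 0.511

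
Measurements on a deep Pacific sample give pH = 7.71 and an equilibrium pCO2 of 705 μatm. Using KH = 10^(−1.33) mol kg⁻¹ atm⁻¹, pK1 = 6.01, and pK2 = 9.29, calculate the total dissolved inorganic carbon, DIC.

[CO2*] = KH · pCO2 = 10^(−1.33) × 705×10^-6 = 3.298×10^-5 mol/kg
α₀ = 1/(1 + K1/[H⁺] + K1K2/[H⁺]²) = 1/(1 + 10^+1.70 + 10^+0.12) = 0.01907
DIC = [CO2*]/α₀ = 3.298×10^-5 / 0.01907 = 1.73 mmol/kg

DIC = 1.73 mmol/kg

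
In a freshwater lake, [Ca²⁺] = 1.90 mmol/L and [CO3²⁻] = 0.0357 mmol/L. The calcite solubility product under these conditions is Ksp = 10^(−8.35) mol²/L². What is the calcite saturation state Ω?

Ksp = 10^(−8.35) = 4.467×10^-9
Ω = [Ca²⁺][CO3²⁻]/Ksp = (1.90×10^-3)(0.0357×10^-3) / 4.467×10^-9 = 15.2

Ω = 15.2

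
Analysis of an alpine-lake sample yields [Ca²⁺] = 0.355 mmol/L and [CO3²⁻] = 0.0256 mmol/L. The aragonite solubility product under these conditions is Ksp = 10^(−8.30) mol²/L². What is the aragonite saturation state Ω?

Ksp = 10^(−8.30) = 5.012×10^-9
Ω = [Ca²⁺][CO3²⁻]/Ksp = (0.355×10^-3)(0.0256×10^-3) / 5.012×10^-9 = 1.81

Ω = 1.81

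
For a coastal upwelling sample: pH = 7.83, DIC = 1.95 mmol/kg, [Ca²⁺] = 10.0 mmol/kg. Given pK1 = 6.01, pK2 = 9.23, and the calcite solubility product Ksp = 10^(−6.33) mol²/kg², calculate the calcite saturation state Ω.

α₂ = 1 / (1 + [H⁺]/K2 + [H⁺]²/(K1K2)) = 1 / (1 + 10^+1.40 + 10^-0.42)
   = 1 / (1 + 25.119 + 0.38019) = 1/26.499 = 0.03774
[CO3²⁻] = α₂ × DIC = 0.03774 × 1.95 = 0.07359 mmol/kg
Ksp = 10^(−6.33) = 4.677×10^-7
Ω = [Ca²⁺][CO3²⁻]/Ksp = (10.0×10^-3)(7.359×10^-5) / 4.677×10^-7 = 1.57

Ω = 1.57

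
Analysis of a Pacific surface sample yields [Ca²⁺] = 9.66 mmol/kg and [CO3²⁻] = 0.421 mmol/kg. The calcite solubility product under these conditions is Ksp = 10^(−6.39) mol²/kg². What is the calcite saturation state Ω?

Ksp = 10^(−6.39) = 4.074×10^-7
Ω = [Ca²⁺][CO3²⁻]/Ksp = (9.66×10^-3)(0.421×10^-3) / 4.074×10^-7 = 9.98

Ω = 9.98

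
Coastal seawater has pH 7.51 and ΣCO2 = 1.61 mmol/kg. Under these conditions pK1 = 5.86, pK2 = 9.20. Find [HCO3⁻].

[HCO3⁻] = 1.54 mmol/kg

α₁ = 1 / (1 + [H⁺]/K1 + K2/[H⁺]) = 1 / (1 + 10^-1.65 + 10^-1.69)
   = 1 / (1 + 0.022387 + 0.020417) = 1/1.0428 = 0.9590
[HCO3⁻] = α₁ × DIC = 0.9590 × 1.61 = 1.54 mmol/kg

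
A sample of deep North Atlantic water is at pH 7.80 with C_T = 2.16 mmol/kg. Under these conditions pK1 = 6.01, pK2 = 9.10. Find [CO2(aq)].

α₀ = 1 / (1 + K1/[H⁺] + K1K2/[H⁺]²) = 1 / (1 + 10^+1.79 + 10^+0.49)
   = 1 / (1 + 61.660 + 3.0903) = 1/65.750 = 0.01521
[CO2*] = α₀ × DIC = 0.01521 × 2.16 = 0.0329 mmol/kg

[CO2*] = 0.0329 mmol/kg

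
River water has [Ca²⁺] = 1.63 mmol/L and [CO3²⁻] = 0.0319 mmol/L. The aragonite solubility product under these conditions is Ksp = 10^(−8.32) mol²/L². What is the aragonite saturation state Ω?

Ω = 10.9

Ksp = 10^(−8.32) = 4.786×10^-9
Ω = [Ca²⁺][CO3²⁻]/Ksp = (1.63×10^-3)(0.0319×10^-3) / 4.786×10^-9 = 10.9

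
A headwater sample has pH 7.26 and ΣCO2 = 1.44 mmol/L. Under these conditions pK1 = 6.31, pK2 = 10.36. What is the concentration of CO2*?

α₀ = 1 / (1 + K1/[H⁺] + K1K2/[H⁺]²) = 1 / (1 + 10^+0.95 + 10^-2.15)
   = 1 / (1 + 8.9125 + 0.0070795) = 1/9.9196 = 0.1008
[CO2*] = α₀ × DIC = 0.1008 × 1.44 = 0.145 mmol/L

[CO2*] = 0.145 mmol/L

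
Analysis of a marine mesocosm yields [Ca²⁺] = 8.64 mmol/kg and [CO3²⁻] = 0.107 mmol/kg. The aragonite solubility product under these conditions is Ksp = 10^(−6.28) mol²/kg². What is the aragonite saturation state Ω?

Ω = 1.76

Ksp = 10^(−6.28) = 5.248×10^-7
Ω = [Ca²⁺][CO3²⁻]/Ksp = (8.64×10^-3)(0.107×10^-3) / 5.248×10^-7 = 1.76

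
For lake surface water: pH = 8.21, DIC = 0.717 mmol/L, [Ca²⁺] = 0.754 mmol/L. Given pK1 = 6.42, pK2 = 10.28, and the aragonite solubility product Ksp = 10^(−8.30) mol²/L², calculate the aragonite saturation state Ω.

Ω = 0.896

α₂ = 1 / (1 + [H⁺]/K2 + [H⁺]²/(K1K2)) = 1 / (1 + 10^+2.07 + 10^+0.28)
   = 1 / (1 + 117.49 + 1.9055) = 1/120.40 = 0.008306
[CO3²⁻] = α₂ × DIC = 0.008306 × 0.717 = 0.005955 mmol/L = 5.955 μmol/L
Ksp = 10^(−8.30) = 5.012×10^-9
Ω = [Ca²⁺][CO3²⁻]/Ksp = (0.754×10^-3)(5.955×10^-6) / 5.012×10^-9 = 0.896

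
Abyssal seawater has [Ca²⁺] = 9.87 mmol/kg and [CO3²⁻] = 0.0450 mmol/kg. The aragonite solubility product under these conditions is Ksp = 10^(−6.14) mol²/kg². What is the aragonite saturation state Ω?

Ksp = 10^(−6.14) = 7.244×10^-7
Ω = [Ca²⁺][CO3²⁻]/Ksp = (9.87×10^-3)(0.0450×10^-3) / 7.244×10^-7 = 0.613

Ω = 0.613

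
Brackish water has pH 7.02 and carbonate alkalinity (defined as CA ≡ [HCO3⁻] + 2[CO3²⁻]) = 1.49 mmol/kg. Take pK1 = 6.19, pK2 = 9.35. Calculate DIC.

DIC = 1.70 mmol/kg

CA = [HCO3⁻] + 2[CO3²⁻] = (α₁ + 2α₂)·DIC
At pH 7.02: [H⁺]/K1 = 10^-0.83 = 0.14791, K2/[H⁺] = 10^-2.33 = 0.0046774
α₁ = 1/(1 + 0.14791 + 0.0046774) = 1/1.1526 = 0.8676; α₂ = α₁·K2/[H⁺] = 0.004058
α₁ + 2α₂ = 0.8757
DIC = CA / (α₁ + 2α₂) = 1.49 / 0.8757 = 1.70 mmol/kg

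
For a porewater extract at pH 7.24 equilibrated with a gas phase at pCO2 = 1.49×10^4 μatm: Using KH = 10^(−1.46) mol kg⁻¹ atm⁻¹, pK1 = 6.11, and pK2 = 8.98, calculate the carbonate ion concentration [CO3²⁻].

[CO2*] = KH · pCO2 = 10^(−1.46) × 1.49×10^4×10^-6 = 5.166×10^-4 mol/kg
α₀ = 1/(1 + K1/[H⁺] + K1K2/[H⁺]²) = 1/(1 + 10^+1.13 + 10^-0.61) = 0.06787
DIC = [CO2*]/α₀ = 5.166×10^-4 / 0.06787 = 7.613 mmol/kg
[CO3²⁻] = α₂·DIC; α₂ = 0.01666, so [CO3²⁻] = 0.01666 × 7.613 = 0.127 mmol/kg

[CO3²⁻] = 0.127 mmol/kg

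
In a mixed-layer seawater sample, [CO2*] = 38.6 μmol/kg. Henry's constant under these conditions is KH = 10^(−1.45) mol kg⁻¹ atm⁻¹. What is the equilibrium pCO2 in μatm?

pCO2 = 1090 μatm

KH = 10^(−1.45) = 3.548×10^-2 mol kg⁻¹ atm⁻¹
pCO2 = [CO2*]/KH = 38.6×10^-6 / 3.548×10^-2 = 1.09×10^-3 atm = 1090 μatm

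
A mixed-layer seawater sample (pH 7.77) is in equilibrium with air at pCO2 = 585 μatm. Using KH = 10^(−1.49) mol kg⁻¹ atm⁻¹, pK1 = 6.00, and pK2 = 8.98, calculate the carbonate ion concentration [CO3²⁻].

[CO3²⁻] = 0.0687 mmol/kg

[CO2*] = KH · pCO2 = 10^(−1.49) × 585×10^-6 = 1.893×10^-5 mol/kg
α₀ = 1/(1 + K1/[H⁺] + K1K2/[H⁺]²) = 1/(1 + 10^+1.77 + 10^+0.56) = 0.01574
DIC = [CO2*]/α₀ = 1.893×10^-5 / 0.01574 = 1.202 mmol/kg
[CO3²⁻] = α₂·DIC; α₂ = 0.05716, so [CO3²⁻] = 0.05716 × 1.202 = 0.0687 mmol/kg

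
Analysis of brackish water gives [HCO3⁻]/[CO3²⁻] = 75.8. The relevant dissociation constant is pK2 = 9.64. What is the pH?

From K2 = [H⁺][CO3²⁻]/[HCO3⁻]:  pH = pK2 − log₁₀([HCO3⁻]/[CO3²⁻])
log₁₀(75.8) = +1.880
pH = 9.64 − (+1.880) = 7.76

pH = 7.76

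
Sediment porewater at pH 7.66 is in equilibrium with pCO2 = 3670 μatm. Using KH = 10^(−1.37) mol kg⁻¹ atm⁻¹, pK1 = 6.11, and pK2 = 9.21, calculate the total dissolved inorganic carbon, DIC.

DIC = 5.87 mmol/kg

[CO2*] = KH · pCO2 = 10^(−1.37) × 3670×10^-6 = 1.566×10^-4 mol/kg
α₀ = 1/(1 + K1/[H⁺] + K1K2/[H⁺]²) = 1/(1 + 10^+1.55 + 10^+0.00) = 0.02668
DIC = [CO2*]/α₀ = 1.566×10^-4 / 0.02668 = 5.87 mmol/kg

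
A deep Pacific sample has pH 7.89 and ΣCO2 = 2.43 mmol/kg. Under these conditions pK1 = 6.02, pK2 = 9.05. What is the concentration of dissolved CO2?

α₀ = 1 / (1 + K1/[H⁺] + K1K2/[H⁺]²) = 1 / (1 + 10^+1.87 + 10^+0.71)
   = 1 / (1 + 74.131 + 5.1286) = 1/80.260 = 0.01246
[CO2*] = α₀ × DIC = 0.01246 × 2.43 = 0.0303 mmol/kg

[CO2*] = 0.0303 mmol/kg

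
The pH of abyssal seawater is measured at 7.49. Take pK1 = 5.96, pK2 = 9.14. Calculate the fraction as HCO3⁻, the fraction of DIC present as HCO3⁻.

α₁ = 1 / (1 + [H⁺]/K1 + K2/[H⁺]) = 1 / (1 + 10^-1.53 + 10^-1.65)
   = 1 / (1 + 0.029512 + 0.022387) = 1/1.0519 = 0.9507

α₁ = 0.951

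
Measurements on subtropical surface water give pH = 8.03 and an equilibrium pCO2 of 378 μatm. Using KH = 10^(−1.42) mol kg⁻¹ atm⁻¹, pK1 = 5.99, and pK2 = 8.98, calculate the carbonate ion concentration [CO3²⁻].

[CO2*] = KH · pCO2 = 10^(−1.42) × 378×10^-6 = 1.437×10^-5 mol/kg
α₀ = 1/(1 + K1/[H⁺] + K1K2/[H⁺]²) = 1/(1 + 10^+2.04 + 10^+1.09) = 0.008133
DIC = [CO2*]/α₀ = 1.437×10^-5 / 0.008133 = 1.767 mmol/kg
[CO3²⁻] = α₂·DIC; α₂ = 0.1001, so [CO3²⁻] = 0.1001 × 1.767 = 0.177 mmol/kg

[CO3²⁻] = 0.177 mmol/kg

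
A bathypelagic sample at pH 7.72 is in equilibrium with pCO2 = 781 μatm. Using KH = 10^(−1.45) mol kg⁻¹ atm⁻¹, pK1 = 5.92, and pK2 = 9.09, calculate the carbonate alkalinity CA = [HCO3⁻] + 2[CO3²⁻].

[CO2*] = KH · pCO2 = 10^(−1.45) × 781×10^-6 = 2.771×10^-5 mol/kg
α₀ = 1/(1 + K1/[H⁺] + K1K2/[H⁺]²) = 1/(1 + 10^+1.80 + 10^+0.43) = 0.01497
DIC = [CO2*]/α₀ = 2.771×10^-5 / 0.01497 = 1.851 mmol/kg
CA = (α₁ + 2α₂)·DIC = (0.9447 + 2×0.04030) × 1.851 = 1.90 mmol/kg

CA = 1.90 mmol/kg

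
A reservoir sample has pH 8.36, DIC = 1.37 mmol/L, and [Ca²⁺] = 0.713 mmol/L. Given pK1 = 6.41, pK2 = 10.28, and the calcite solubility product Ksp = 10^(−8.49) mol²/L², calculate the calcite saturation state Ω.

Ω = 3.55

α₂ = 1 / (1 + [H⁺]/K2 + [H⁺]²/(K1K2)) = 1 / (1 + 10^+1.92 + 10^-0.03)
   = 1 / (1 + 83.176 + 0.93325) = 1/85.110 = 0.01175
[CO3²⁻] = α₂ × DIC = 0.01175 × 1.37 = 0.01610 mmol/L = 16.10 μmol/L
Ksp = 10^(−8.49) = 3.236×10^-9
Ω = [Ca²⁺][CO3²⁻]/Ksp = (0.713×10^-3)(1.610×10^-5) / 3.236×10^-9 = 3.55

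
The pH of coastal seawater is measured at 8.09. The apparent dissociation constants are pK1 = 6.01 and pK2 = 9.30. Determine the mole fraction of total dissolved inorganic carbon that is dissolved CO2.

α₀ = 0.00777

α₀ = 1 / (1 + K1/[H⁺] + K1K2/[H⁺]²) = 1 / (1 + 10^+2.08 + 10^+0.87)
   = 1 / (1 + 120.23 + 7.4131) = 1/128.64 = 0.007774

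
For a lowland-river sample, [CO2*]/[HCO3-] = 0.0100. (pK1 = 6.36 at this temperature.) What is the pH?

From K1 = [H⁺][HCO3-]/[CO2*]:  pH = pK1 − log₁₀([CO2*]/[HCO3-])
log₁₀(0.0100) = -2.000
pH = 6.36 − (-2.000) = 8.36

pH = 8.36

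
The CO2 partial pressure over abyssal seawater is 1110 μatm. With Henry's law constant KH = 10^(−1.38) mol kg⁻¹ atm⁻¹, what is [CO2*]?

[CO2*] = 46.3 μmol/kg

KH = 10^(−1.38) = 4.169×10^-2 mol kg⁻¹ atm⁻¹
[CO2*] = KH · pCO2 = 4.169×10^-2 × 1110×10^-6 atm = 4.63×10^-5 mol/kg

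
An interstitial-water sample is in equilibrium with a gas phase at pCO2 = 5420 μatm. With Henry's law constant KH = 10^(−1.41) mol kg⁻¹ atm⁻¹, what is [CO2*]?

[CO2*] = 211 μmol/kg

KH = 10^(−1.41) = 3.890×10^-2 mol kg⁻¹ atm⁻¹
[CO2*] = KH · pCO2 = 3.890×10^-2 × 5420×10^-6 atm = 2.11×10^-4 mol/kg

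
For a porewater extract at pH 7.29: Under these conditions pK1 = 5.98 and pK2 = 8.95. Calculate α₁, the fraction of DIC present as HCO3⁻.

α₁ = 0.934

α₁ = 1 / (1 + [H⁺]/K1 + K2/[H⁺]) = 1 / (1 + 10^-1.31 + 10^-1.66)
   = 1 / (1 + 0.048978 + 0.021878) = 1/1.0709 = 0.9338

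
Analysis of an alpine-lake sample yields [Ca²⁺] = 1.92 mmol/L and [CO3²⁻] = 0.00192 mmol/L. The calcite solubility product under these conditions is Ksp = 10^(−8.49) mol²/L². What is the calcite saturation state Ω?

Ω = 1.14

Ksp = 10^(−8.49) = 3.236×10^-9
Ω = [Ca²⁺][CO3²⁻]/Ksp = (1.92×10^-3)(0.00192×10^-3) / 3.236×10^-9 = 1.14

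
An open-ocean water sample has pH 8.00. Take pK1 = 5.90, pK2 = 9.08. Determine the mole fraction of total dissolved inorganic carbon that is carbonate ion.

α₂ = 0.0762

α₂ = 1 / (1 + [H⁺]/K2 + [H⁺]²/(K1K2)) = 1 / (1 + 10^+1.08 + 10^-1.02)
   = 1 / (1 + 12.023 + 0.095499) = 1/13.118 = 0.07623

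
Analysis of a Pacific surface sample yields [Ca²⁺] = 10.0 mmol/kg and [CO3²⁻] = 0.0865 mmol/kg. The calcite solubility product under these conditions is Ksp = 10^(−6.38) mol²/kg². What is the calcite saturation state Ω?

Ksp = 10^(−6.38) = 4.169×10^-7
Ω = [Ca²⁺][CO3²⁻]/Ksp = (10.0×10^-3)(0.0865×10^-3) / 4.169×10^-7 = 2.07

Ω = 2.07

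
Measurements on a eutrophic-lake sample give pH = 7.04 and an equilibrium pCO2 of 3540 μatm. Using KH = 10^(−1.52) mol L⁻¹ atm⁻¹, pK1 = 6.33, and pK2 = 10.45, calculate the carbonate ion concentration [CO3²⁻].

[CO2*] = KH · pCO2 = 10^(−1.52) × 3540×10^-6 = 1.069×10^-4 mol/L
α₀ = 1/(1 + K1/[H⁺] + K1K2/[H⁺]²) = 1/(1 + 10^+0.71 + 10^-2.70) = 0.1631
DIC = [CO2*]/α₀ = 1.069×10^-4 / 0.1631 = 0.6554 mmol/L
[CO3²⁻] = α₂·DIC; α₂ = 0.0003255, so [CO3²⁻] = 0.0003255 × 0.6554 = 0.000213 mmol/L = 0.213 μmol/L

[CO3²⁻] = 0.213 μmol/L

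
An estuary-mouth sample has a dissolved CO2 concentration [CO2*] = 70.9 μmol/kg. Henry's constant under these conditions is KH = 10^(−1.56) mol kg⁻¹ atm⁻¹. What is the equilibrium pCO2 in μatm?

KH = 10^(−1.56) = 2.754×10^-2 mol kg⁻¹ atm⁻¹
pCO2 = [CO2*]/KH = 70.9×10^-6 / 2.754×10^-2 = 2.57×10^-3 atm = 2570 μatm

pCO2 = 2570 μatm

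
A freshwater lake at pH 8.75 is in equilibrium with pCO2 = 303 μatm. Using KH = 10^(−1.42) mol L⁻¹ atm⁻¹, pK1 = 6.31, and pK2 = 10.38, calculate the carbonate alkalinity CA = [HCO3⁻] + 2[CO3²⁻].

CA = 3.32 mmol/L

[CO2*] = KH · pCO2 = 10^(−1.42) × 303×10^-6 = 1.152×10^-5 mol/L
α₀ = 1/(1 + K1/[H⁺] + K1K2/[H⁺]²) = 1/(1 + 10^+2.44 + 10^+0.81) = 0.003535
DIC = [CO2*]/α₀ = 1.152×10^-5 / 0.003535 = 3.259 mmol/L
CA = (α₁ + 2α₂)·DIC = (0.9736 + 2×0.02282) × 3.259 = 3.32 mmol/L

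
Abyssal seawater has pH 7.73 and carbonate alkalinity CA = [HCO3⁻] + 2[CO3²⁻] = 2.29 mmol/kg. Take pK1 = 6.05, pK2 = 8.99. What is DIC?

DIC = 2.22 mmol/kg

CA = [HCO3⁻] + 2[CO3²⁻] = (α₁ + 2α₂)·DIC
At pH 7.73: [H⁺]/K1 = 10^-1.68 = 0.020893, K2/[H⁺] = 10^-1.26 = 0.054954
α₁ = 1/(1 + 0.020893 + 0.054954) = 1/1.0758 = 0.9295; α₂ = α₁·K2/[H⁺] = 0.05108
α₁ + 2α₂ = 1.0317
DIC = CA / (α₁ + 2α₂) = 2.29 / 1.0317 = 2.22 mmol/kg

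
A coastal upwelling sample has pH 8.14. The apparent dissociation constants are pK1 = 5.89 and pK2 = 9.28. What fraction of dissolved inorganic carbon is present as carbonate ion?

α₂ = 0.0672

α₂ = 1 / (1 + [H⁺]/K2 + [H⁺]²/(K1K2)) = 1 / (1 + 10^+1.14 + 10^-1.11)
   = 1 / (1 + 13.804 + 0.077625) = 1/14.881 = 0.06720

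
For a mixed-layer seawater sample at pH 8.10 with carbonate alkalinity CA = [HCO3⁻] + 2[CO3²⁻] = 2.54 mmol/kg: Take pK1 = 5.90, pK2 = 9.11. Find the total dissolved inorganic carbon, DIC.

DIC = 2.35 mmol/kg

CA = [HCO3⁻] + 2[CO3²⁻] = (α₁ + 2α₂)·DIC
At pH 8.10: [H⁺]/K1 = 10^-2.20 = 0.0063096, K2/[H⁺] = 10^-1.01 = 0.097724
α₁ = 1/(1 + 0.0063096 + 0.097724) = 1/1.1040 = 0.9058; α₂ = α₁·K2/[H⁺] = 0.08852
α₁ + 2α₂ = 1.0828
DIC = CA / (α₁ + 2α₂) = 2.54 / 1.0828 = 2.35 mmol/kg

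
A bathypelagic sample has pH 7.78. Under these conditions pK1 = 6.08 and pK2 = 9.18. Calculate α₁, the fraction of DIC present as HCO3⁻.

α₁ = 0.944

α₁ = 1 / (1 + [H⁺]/K1 + K2/[H⁺]) = 1 / (1 + 10^-1.70 + 10^-1.40)
   = 1 / (1 + 0.019953 + 0.039811) = 1/1.0598 = 0.9436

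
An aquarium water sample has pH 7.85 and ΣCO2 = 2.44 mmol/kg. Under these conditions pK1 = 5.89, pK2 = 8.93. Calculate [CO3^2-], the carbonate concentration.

α₂ = 1 / (1 + [H⁺]/K2 + [H⁺]²/(K1K2)) = 1 / (1 + 10^+1.08 + 10^-0.88)
   = 1 / (1 + 12.023 + 0.13183) = 1/13.154 = 0.07602
[CO3²⁻] = α₂ × DIC = 0.07602 × 2.44 = 0.185 mmol/kg

[CO3²⁻] = 0.185 mmol/kg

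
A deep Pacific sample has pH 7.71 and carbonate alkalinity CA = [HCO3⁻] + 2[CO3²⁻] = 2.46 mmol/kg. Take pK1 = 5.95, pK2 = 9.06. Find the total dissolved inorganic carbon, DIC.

CA = [HCO3⁻] + 2[CO3²⁻] = (α₁ + 2α₂)·DIC
At pH 7.71: [H⁺]/K1 = 10^-1.76 = 0.017378, K2/[H⁺] = 10^-1.35 = 0.044668
α₁ = 1/(1 + 0.017378 + 0.044668) = 1/1.0620 = 0.9416; α₂ = α₁·K2/[H⁺] = 0.04206
α₁ + 2α₂ = 1.0257
DIC = CA / (α₁ + 2α₂) = 2.46 / 1.0257 = 2.40 mmol/kg

DIC = 2.40 mmol/kg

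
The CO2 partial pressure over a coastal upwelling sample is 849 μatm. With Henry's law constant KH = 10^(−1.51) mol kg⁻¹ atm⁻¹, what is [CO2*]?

[CO2*] = 26.2 μmol/kg

KH = 10^(−1.51) = 3.090×10^-2 mol kg⁻¹ atm⁻¹
[CO2*] = KH · pCO2 = 3.090×10^-2 × 849×10^-6 atm = 2.62×10^-5 mol/kg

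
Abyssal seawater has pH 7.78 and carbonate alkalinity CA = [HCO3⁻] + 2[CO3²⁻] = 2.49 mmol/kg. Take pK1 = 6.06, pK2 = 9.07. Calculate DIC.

CA = [HCO3⁻] + 2[CO3²⁻] = (α₁ + 2α₂)·DIC
At pH 7.78: [H⁺]/K1 = 10^-1.72 = 0.019055, K2/[H⁺] = 10^-1.29 = 0.051286
α₁ = 1/(1 + 0.019055 + 0.051286) = 1/1.0703 = 0.9343; α₂ = α₁·K2/[H⁺] = 0.04792
α₁ + 2α₂ = 1.0301
DIC = CA / (α₁ + 2α₂) = 2.49 / 1.0301 = 2.42 mmol/kg

DIC = 2.42 mmol/kg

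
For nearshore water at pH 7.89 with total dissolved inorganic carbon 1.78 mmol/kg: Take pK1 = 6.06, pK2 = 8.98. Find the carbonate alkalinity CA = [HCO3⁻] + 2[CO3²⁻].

CA = 1.89 mmol/kg

CA = [HCO3⁻] + 2[CO3²⁻] = (α₁ + 2α₂)·DIC
At pH 7.89: [H⁺]/K1 = 10^-1.83 = 0.014791, K2/[H⁺] = 10^-1.09 = 0.081283
α₁ = 1/(1 + 0.014791 + 0.081283) = 1/1.0961 = 0.9123; α₂ = α₁·K2/[H⁺] = 0.07416
α₁ + 2α₂ = 1.0607
CA = 1.0607 × 1.78 = 1.89 mmol/kg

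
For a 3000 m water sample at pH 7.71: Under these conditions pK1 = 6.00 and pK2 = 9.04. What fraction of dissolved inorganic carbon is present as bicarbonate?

α₁ = 1 / (1 + [H⁺]/K1 + K2/[H⁺]) = 1 / (1 + 10^-1.71 + 10^-1.33)
   = 1 / (1 + 0.019498 + 0.046774) = 1/1.0663 = 0.9378

α₁ = 0.938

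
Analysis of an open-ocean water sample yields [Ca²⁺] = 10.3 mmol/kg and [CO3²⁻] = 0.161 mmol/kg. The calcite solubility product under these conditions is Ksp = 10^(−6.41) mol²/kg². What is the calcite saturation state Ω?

Ksp = 10^(−6.41) = 3.890×10^-7
Ω = [Ca²⁺][CO3²⁻]/Ksp = (10.3×10^-3)(0.161×10^-3) / 3.890×10^-7 = 4.26

Ω = 4.26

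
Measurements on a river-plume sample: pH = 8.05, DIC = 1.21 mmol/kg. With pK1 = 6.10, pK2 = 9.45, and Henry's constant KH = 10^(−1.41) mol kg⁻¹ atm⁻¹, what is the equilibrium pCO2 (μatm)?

α₀ = 1 / (1 + K1/[H⁺] + K1K2/[H⁺]²) = 1 / (1 + 10^+1.95 + 10^+0.55)
   = 1 / (1 + 89.125 + 3.5481) = 1/93.673 = 0.01068
[CO2*] = α₀ × DIC = 0.01068 × 1.21 = 0.01292 mmol/kg = 12.92 μmol/kg
pCO2 = [CO2*]/KH = 1.292×10^-5 / 3.890×10^-2 = 332 μatm

pCO2 = 332 μatm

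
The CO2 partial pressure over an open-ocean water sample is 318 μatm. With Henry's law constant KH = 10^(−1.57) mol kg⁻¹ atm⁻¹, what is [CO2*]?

[CO2*] = 8.56 μmol/kg

KH = 10^(−1.57) = 2.692×10^-2 mol kg⁻¹ atm⁻¹
[CO2*] = KH · pCO2 = 2.692×10^-2 × 318×10^-6 atm = 8.56×10^-6 mol/kg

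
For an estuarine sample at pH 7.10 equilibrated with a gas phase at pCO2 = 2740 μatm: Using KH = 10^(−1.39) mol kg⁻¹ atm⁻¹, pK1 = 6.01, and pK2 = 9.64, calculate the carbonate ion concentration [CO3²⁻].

[CO3²⁻] = 3.96 μmol/kg

[CO2*] = KH · pCO2 = 10^(−1.39) × 2740×10^-6 = 1.116×10^-4 mol/kg
α₀ = 1/(1 + K1/[H⁺] + K1K2/[H⁺]²) = 1/(1 + 10^+1.09 + 10^-1.45) = 0.07497
DIC = [CO2*]/α₀ = 1.116×10^-4 / 0.07497 = 1.489 mmol/kg
[CO3²⁻] = α₂·DIC; α₂ = 0.002660, so [CO3²⁻] = 0.002660 × 1.489 = 0.00396 mmol/kg = 3.96 μmol/kg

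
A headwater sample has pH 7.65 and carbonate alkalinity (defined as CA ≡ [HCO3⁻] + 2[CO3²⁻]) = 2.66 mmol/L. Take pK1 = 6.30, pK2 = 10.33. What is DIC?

CA = [HCO3⁻] + 2[CO3²⁻] = (α₁ + 2α₂)·DIC
At pH 7.65: [H⁺]/K1 = 10^-1.35 = 0.044668, K2/[H⁺] = 10^-2.68 = 0.0020893
α₁ = 1/(1 + 0.044668 + 0.0020893) = 1/1.0468 = 0.9553; α₂ = α₁·K2/[H⁺] = 0.001996
α₁ + 2α₂ = 0.9593
DIC = CA / (α₁ + 2α₂) = 2.66 / 0.9593 = 2.77 mmol/L

DIC = 2.77 mmol/L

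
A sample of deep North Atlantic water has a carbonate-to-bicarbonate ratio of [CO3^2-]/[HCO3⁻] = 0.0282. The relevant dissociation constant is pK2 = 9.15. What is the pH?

pH = 7.60

From K2 = [H⁺][CO3^2-]/[HCO3⁻]:  pH = pK2 + log₁₀([CO3^2-]/[HCO3⁻])
log₁₀(0.0282) = -1.550
pH = 9.15 + (-1.550) = 7.60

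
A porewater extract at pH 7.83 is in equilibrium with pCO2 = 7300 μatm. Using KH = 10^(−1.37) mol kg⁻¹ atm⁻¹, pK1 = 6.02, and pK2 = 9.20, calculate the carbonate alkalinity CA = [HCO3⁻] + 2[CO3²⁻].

CA = 21.8 mmol/kg

[CO2*] = KH · pCO2 = 10^(−1.37) × 7300×10^-6 = 3.114×10^-4 mol/kg
α₀ = 1/(1 + K1/[H⁺] + K1K2/[H⁺]²) = 1/(1 + 10^+1.81 + 10^+0.44) = 0.01464
DIC = [CO2*]/α₀ = 3.114×10^-4 / 0.01464 = 21.27 mmol/kg
CA = (α₁ + 2α₂)·DIC = (0.9450 + 2×0.04031) × 21.27 = 21.8 mmol/kg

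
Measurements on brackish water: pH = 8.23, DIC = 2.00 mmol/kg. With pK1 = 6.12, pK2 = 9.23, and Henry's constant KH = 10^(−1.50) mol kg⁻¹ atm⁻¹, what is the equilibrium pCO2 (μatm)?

pCO2 = 443 μatm

α₀ = 1 / (1 + K1/[H⁺] + K1K2/[H⁺]²) = 1 / (1 + 10^+2.11 + 10^+1.11)
   = 1 / (1 + 128.82 + 12.882) = 1/142.71 = 0.007007
[CO2*] = α₀ × DIC = 0.007007 × 2.00 = 0.01401 mmol/kg = 14.01 μmol/kg
pCO2 = [CO2*]/KH = 1.401×10^-5 / 3.162×10^-2 = 443 μatm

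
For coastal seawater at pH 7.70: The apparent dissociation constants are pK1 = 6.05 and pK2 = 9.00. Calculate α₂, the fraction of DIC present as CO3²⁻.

α₂ = 0.0467

α₂ = 1 / (1 + [H⁺]/K2 + [H⁺]²/(K1K2)) = 1 / (1 + 10^+1.30 + 10^-0.35)
   = 1 / (1 + 19.953 + 0.44668) = 1/21.399 = 0.04673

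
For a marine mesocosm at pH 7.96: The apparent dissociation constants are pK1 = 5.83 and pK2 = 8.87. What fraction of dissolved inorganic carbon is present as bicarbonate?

α₁ = 1 / (1 + [H⁺]/K1 + K2/[H⁺]) = 1 / (1 + 10^-2.13 + 10^-0.91)
   = 1 / (1 + 0.0074131 + 0.12303) = 1/1.1304 = 0.8846

α₁ = 0.885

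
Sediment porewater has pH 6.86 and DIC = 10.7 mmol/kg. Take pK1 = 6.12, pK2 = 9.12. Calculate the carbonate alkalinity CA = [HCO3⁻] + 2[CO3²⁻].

CA = 9.11 mmol/kg

CA = [HCO3⁻] + 2[CO3²⁻] = (α₁ + 2α₂)·DIC
At pH 6.86: [H⁺]/K1 = 10^-0.74 = 0.18197, K2/[H⁺] = 10^-2.26 = 0.0054954
α₁ = 1/(1 + 0.18197 + 0.0054954) = 1/1.1875 = 0.8421; α₂ = α₁·K2/[H⁺] = 0.004628
α₁ + 2α₂ = 0.8514
CA = 0.8514 × 10.7 = 9.11 mmol/kg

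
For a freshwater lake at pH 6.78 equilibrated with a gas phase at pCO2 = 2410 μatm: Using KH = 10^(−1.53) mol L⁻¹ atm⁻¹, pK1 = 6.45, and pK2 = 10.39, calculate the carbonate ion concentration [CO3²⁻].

[CO3²⁻] = 0.0373 μmol/L

[CO2*] = KH · pCO2 = 10^(−1.53) × 2410×10^-6 = 7.112×10^-5 mol/L
α₀ = 1/(1 + K1/[H⁺] + K1K2/[H⁺]²) = 1/(1 + 10^+0.33 + 10^-3.28) = 0.3186
DIC = [CO2*]/α₀ = 7.112×10^-5 / 0.3186 = 0.2232 mmol/L
[CO3²⁻] = α₂·DIC; α₂ = 0.0001672, so [CO3²⁻] = 0.0001672 × 0.2232 = 3.73×10^-5 mmol/L = 0.0373 μmol/L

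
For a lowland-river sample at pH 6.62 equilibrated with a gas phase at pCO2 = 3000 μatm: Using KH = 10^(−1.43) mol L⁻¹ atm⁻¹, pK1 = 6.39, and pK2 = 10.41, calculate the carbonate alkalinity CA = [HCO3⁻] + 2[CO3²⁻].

[CO2*] = KH · pCO2 = 10^(−1.43) × 3000×10^-6 = 1.115×10^-4 mol/L
α₀ = 1/(1 + K1/[H⁺] + K1K2/[H⁺]²) = 1/(1 + 10^+0.23 + 10^-3.56) = 0.3706
DIC = [CO2*]/α₀ = 1.115×10^-4 / 0.3706 = 0.3008 mmol/L
CA = (α₁ + 2α₂)·DIC = (0.6293 + 2×0.0001021) × 0.3008 = 0.189 mmol/L

CA = 0.189 mmol/L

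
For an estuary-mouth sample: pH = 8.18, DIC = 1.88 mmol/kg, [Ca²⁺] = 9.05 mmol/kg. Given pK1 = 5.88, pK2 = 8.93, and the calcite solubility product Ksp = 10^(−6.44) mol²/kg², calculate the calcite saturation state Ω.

α₂ = 1 / (1 + [H⁺]/K2 + [H⁺]²/(K1K2)) = 1 / (1 + 10^+0.75 + 10^-1.55)
   = 1 / (1 + 5.6234 + 0.028184) = 1/6.6516 = 0.1503
[CO3²⁻] = α₂ × DIC = 0.1503 × 1.88 = 0.2826 mmol/kg
Ksp = 10^(−6.44) = 3.631×10^-7
Ω = [Ca²⁺][CO3²⁻]/Ksp = (9.05×10^-3)(2.826×10^-4) / 3.631×10^-7 = 7.04

Ω = 7.04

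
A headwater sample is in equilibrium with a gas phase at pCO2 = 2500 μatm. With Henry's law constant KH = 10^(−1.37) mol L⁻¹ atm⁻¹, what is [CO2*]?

KH = 10^(−1.37) = 4.266×10^-2 mol L⁻¹ atm⁻¹
[CO2*] = KH · pCO2 = 4.266×10^-2 × 2500×10^-6 atm = 1.07×10^-4 mol/L

[CO2*] = 107 μmol/L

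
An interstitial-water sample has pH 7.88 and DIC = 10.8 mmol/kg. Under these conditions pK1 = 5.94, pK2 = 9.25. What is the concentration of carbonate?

α₂ = 1 / (1 + [H⁺]/K2 + [H⁺]²/(K1K2)) = 1 / (1 + 10^+1.37 + 10^-0.57)
   = 1 / (1 + 23.442 + 0.26915) = 1/24.711 = 0.04047
[CO3²⁻] = α₂ × DIC = 0.04047 × 10.8 = 0.437 mmol/kg

[CO3²⁻] = 0.437 mmol/kg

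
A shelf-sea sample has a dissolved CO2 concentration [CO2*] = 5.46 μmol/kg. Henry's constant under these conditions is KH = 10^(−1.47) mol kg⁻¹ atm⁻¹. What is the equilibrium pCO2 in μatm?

pCO2 = 161 μatm

KH = 10^(−1.47) = 3.388×10^-2 mol kg⁻¹ atm⁻¹
pCO2 = [CO2*]/KH = 5.46×10^-6 / 3.388×10^-2 = 1.61×10^-4 atm = 161 μatm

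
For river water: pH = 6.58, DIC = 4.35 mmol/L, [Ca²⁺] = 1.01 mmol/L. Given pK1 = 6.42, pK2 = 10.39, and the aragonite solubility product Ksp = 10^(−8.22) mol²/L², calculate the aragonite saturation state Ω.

Ω = 0.0667

α₂ = 1 / (1 + [H⁺]/K2 + [H⁺]²/(K1K2)) = 1 / (1 + 10^+3.81 + 10^+3.65)
   = 1 / (1 + 6456.5 + 4466.8) = 1/1.0924×10^4 = 9.154×10^-5
[CO3²⁻] = α₂ × DIC = 9.154×10^-5 × 4.35 = 0.0003982 mmol/L = 0.3982 μmol/L
Ksp = 10^(−8.22) = 6.026×10^-9
Ω = [Ca²⁺][CO3²⁻]/Ksp = (1.01×10^-3)(3.982×10^-7) / 6.026×10^-9 = 0.0667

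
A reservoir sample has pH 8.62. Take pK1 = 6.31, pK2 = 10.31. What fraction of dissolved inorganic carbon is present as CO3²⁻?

α₂ = 1 / (1 + [H⁺]/K2 + [H⁺]²/(K1K2)) = 1 / (1 + 10^+1.69 + 10^-0.62)
   = 1 / (1 + 48.978 + 0.23988) = 1/50.218 = 0.01991

α₂ = 0.0199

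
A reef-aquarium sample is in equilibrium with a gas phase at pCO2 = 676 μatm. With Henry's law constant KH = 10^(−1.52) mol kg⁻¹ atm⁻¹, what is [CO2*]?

[CO2*] = 20.4 μmol/kg

KH = 10^(−1.52) = 3.020×10^-2 mol kg⁻¹ atm⁻¹
[CO2*] = KH · pCO2 = 3.020×10^-2 × 676×10^-6 atm = 2.04×10^-5 mol/kg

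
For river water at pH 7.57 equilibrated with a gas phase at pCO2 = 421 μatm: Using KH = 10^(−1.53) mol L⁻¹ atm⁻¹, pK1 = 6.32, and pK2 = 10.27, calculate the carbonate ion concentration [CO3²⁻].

[CO2*] = KH · pCO2 = 10^(−1.53) × 421×10^-6 = 1.242×10^-5 mol/L
α₀ = 1/(1 + K1/[H⁺] + K1K2/[H⁺]²) = 1/(1 + 10^+1.25 + 10^-1.45) = 0.05314
DIC = [CO2*]/α₀ = 1.242×10^-5 / 0.05314 = 0.2338 mmol/L
[CO3²⁻] = α₂·DIC; α₂ = 0.001885, so [CO3²⁻] = 0.001885 × 0.2338 = 0.000441 mmol/L = 0.441 μmol/L

[CO3²⁻] = 0.441 μmol/L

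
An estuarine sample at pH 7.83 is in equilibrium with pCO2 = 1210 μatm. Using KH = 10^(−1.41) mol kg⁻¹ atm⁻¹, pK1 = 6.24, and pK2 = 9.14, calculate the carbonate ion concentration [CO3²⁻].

[CO2*] = KH · pCO2 = 10^(−1.41) × 1210×10^-6 = 4.707×10^-5 mol/kg
α₀ = 1/(1 + K1/[H⁺] + K1K2/[H⁺]²) = 1/(1 + 10^+1.59 + 10^+0.28) = 0.02392
DIC = [CO2*]/α₀ = 4.707×10^-5 / 0.02392 = 1.968 mmol/kg
[CO3²⁻] = α₂·DIC; α₂ = 0.04557, so [CO3²⁻] = 0.04557 × 1.968 = 0.0897 mmol/kg

[CO3²⁻] = 0.0897 mmol/kg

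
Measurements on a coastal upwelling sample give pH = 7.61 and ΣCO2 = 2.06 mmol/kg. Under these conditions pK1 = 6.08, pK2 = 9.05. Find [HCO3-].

[HCO3⁻] = 1.93 mmol/kg

α₁ = 1 / (1 + [H⁺]/K1 + K2/[H⁺]) = 1 / (1 + 10^-1.53 + 10^-1.44)
   = 1 / (1 + 0.029512 + 0.036308) = 1/1.0658 = 0.9382
[HCO3⁻] = α₁ × DIC = 0.9382 × 2.06 = 1.93 mmol/kg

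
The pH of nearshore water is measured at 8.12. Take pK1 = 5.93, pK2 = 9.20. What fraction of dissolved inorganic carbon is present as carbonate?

α₂ = 1 / (1 + [H⁺]/K2 + [H⁺]²/(K1K2)) = 1 / (1 + 10^+1.08 + 10^-1.11)
   = 1 / (1 + 12.023 + 0.077625) = 1/13.100 = 0.07633

α₂ = 0.0763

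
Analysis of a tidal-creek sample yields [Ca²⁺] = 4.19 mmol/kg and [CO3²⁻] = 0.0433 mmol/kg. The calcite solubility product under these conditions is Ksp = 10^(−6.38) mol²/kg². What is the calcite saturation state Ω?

Ω = 0.435

Ksp = 10^(−6.38) = 4.169×10^-7
Ω = [Ca²⁺][CO3²⁻]/Ksp = (4.19×10^-3)(0.0433×10^-3) / 4.169×10^-7 = 0.435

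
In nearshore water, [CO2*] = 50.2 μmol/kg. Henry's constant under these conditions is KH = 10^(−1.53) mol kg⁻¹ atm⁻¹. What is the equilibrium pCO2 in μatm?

pCO2 = 1700 μatm

KH = 10^(−1.53) = 2.951×10^-2 mol kg⁻¹ atm⁻¹
pCO2 = [CO2*]/KH = 50.2×10^-6 / 2.951×10^-2 = 1.70×10^-3 atm = 1700 μatm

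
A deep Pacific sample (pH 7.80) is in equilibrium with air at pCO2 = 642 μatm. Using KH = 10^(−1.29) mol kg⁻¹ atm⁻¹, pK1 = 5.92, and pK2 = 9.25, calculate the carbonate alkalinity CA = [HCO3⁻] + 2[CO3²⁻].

[CO2*] = KH · pCO2 = 10^(−1.29) × 642×10^-6 = 3.293×10^-5 mol/kg
α₀ = 1/(1 + K1/[H⁺] + K1K2/[H⁺]²) = 1/(1 + 10^+1.88 + 10^+0.43) = 0.01257
DIC = [CO2*]/α₀ = 3.293×10^-5 / 0.01257 = 2.619 mmol/kg
CA = (α₁ + 2α₂)·DIC = (0.9536 + 2×0.03383) × 2.619 = 2.67 mmol/kg

CA = 2.67 mmol/kg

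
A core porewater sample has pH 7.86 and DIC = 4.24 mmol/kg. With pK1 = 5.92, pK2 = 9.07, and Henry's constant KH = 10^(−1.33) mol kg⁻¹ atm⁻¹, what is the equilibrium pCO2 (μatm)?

α₀ = 1 / (1 + K1/[H⁺] + K1K2/[H⁺]²) = 1 / (1 + 10^+1.94 + 10^+0.73)
   = 1 / (1 + 87.096 + 5.3703) = 1/93.467 = 0.01070
[CO2*] = α₀ × DIC = 0.01070 × 4.24 = 0.04536 mmol/kg
pCO2 = [CO2*]/KH = 4.536×10^-5 / 4.677×10^-2 = 970 μatm

pCO2 = 970 μatm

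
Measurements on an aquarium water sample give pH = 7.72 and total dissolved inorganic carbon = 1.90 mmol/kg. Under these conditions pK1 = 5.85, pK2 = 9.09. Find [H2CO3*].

[CO2*] = 0.0243 mmol/kg

α₀ = 1 / (1 + K1/[H⁺] + K1K2/[H⁺]²) = 1 / (1 + 10^+1.87 + 10^+0.50)
   = 1 / (1 + 74.131 + 3.1623) = 1/78.293 = 0.01277
[CO2*] = α₀ × DIC = 0.01277 × 1.90 = 0.0243 mmol/kg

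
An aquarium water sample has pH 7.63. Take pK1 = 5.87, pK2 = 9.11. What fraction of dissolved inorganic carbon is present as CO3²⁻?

α₂ = 0.0315

α₂ = 1 / (1 + [H⁺]/K2 + [H⁺]²/(K1K2)) = 1 / (1 + 10^+1.48 + 10^-0.28)
   = 1 / (1 + 30.200 + 0.52481) = 1/31.724 = 0.03152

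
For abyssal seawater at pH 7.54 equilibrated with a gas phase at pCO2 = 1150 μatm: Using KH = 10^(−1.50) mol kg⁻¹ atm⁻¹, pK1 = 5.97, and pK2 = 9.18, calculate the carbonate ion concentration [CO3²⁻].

[CO3²⁻] = 0.0310 mmol/kg

[CO2*] = KH · pCO2 = 10^(−1.50) × 1150×10^-6 = 3.637×10^-5 mol/kg
α₀ = 1/(1 + K1/[H⁺] + K1K2/[H⁺]²) = 1/(1 + 10^+1.57 + 10^-0.07) = 0.02564
DIC = [CO2*]/α₀ = 3.637×10^-5 / 0.02564 = 1.418 mmol/kg
[CO3²⁻] = α₂·DIC; α₂ = 0.02182, so [CO3²⁻] = 0.02182 × 1.418 = 0.0310 mmol/kg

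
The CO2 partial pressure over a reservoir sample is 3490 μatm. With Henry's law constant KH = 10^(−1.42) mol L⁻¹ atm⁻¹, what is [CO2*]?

[CO2*] = 133 μmol/L

KH = 10^(−1.42) = 3.802×10^-2 mol L⁻¹ atm⁻¹
[CO2*] = KH · pCO2 = 3.802×10^-2 × 3490×10^-6 atm = 1.33×10^-4 mol/L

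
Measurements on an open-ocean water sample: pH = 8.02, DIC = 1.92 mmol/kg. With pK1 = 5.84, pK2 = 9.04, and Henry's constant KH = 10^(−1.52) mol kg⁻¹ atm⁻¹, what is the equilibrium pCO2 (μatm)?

pCO2 = 381 μatm

α₀ = 1 / (1 + K1/[H⁺] + K1K2/[H⁺]²) = 1 / (1 + 10^+2.18 + 10^+1.16)
   = 1 / (1 + 151.36 + 14.454) = 1/166.81 = 0.005995
[CO2*] = α₀ × DIC = 0.005995 × 1.92 = 0.01151 mmol/kg = 11.51 μmol/kg
pCO2 = [CO2*]/KH = 1.151×10^-5 / 3.020×10^-2 = 381 μatm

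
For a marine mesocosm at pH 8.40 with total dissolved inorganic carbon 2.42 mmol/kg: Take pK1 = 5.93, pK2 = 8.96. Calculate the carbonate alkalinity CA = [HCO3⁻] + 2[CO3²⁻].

CA = [HCO3⁻] + 2[CO3²⁻] = (α₁ + 2α₂)·DIC
At pH 8.40: [H⁺]/K1 = 10^-2.47 = 0.0033884, K2/[H⁺] = 10^-0.56 = 0.27542
α₁ = 1/(1 + 0.0033884 + 0.27542) = 1/1.2788 = 0.7820; α₂ = α₁·K2/[H⁺] = 0.2154
α₁ + 2α₂ = 1.2127
CA = 1.2127 × 2.42 = 2.93 mmol/kg

CA = 2.93 mmol/kg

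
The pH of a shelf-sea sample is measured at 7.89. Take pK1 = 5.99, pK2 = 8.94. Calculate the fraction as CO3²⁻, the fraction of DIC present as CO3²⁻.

α₂ = 1 / (1 + [H⁺]/K2 + [H⁺]²/(K1K2)) = 1 / (1 + 10^+1.05 + 10^-0.85)
   = 1 / (1 + 11.220 + 0.14125) = 1/12.361 = 0.08090

α₂ = 0.0809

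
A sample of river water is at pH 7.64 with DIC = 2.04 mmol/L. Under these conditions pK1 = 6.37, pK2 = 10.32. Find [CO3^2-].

α₂ = 1 / (1 + [H⁺]/K2 + [H⁺]²/(K1K2)) = 1 / (1 + 10^+2.68 + 10^+1.41)
   = 1 / (1 + 478.63 + 25.704) = 1/505.33 = 0.001979
[CO3²⁻] = α₂ × DIC = 0.001979 × 2.04 = 0.00404 mmol/L = 4.04 μmol/L

[CO3²⁻] = 4.04 μmol/L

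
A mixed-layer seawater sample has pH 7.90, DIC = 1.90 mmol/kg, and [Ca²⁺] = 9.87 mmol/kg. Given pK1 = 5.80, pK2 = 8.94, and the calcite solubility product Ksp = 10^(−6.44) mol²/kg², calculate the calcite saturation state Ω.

Ω = 4.29

α₂ = 1 / (1 + [H⁺]/K2 + [H⁺]²/(K1K2)) = 1 / (1 + 10^+1.04 + 10^-1.06)
   = 1 / (1 + 10.965 + 0.087096) = 1/12.052 = 0.08297
[CO3²⁻] = α₂ × DIC = 0.08297 × 1.90 = 0.1577 mmol/kg
Ksp = 10^(−6.44) = 3.631×10^-7
Ω = [Ca²⁺][CO3²⁻]/Ksp = (9.87×10^-3)(1.577×10^-4) / 3.631×10^-7 = 4.29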